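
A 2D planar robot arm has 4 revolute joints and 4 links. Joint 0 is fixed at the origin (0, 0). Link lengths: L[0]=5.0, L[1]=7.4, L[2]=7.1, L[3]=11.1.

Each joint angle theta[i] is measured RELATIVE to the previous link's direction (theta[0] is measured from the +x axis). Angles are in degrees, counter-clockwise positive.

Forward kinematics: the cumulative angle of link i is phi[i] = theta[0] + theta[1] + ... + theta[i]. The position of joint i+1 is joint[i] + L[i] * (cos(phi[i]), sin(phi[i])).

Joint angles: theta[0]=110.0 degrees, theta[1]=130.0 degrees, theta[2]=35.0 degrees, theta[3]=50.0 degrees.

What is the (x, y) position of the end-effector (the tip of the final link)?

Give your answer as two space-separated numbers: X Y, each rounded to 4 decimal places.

Answer: 4.3013 -15.1498

Derivation:
joint[0] = (0.0000, 0.0000)  (base)
link 0: phi[0] = 110 = 110 deg
  cos(110 deg) = -0.3420, sin(110 deg) = 0.9397
  joint[1] = (0.0000, 0.0000) + 5 * (-0.3420, 0.9397) = (0.0000 + -1.7101, 0.0000 + 4.6985) = (-1.7101, 4.6985)
link 1: phi[1] = 110 + 130 = 240 deg
  cos(240 deg) = -0.5000, sin(240 deg) = -0.8660
  joint[2] = (-1.7101, 4.6985) + 7.4 * (-0.5000, -0.8660) = (-1.7101 + -3.7000, 4.6985 + -6.4086) = (-5.4101, -1.7101)
link 2: phi[2] = 110 + 130 + 35 = 275 deg
  cos(275 deg) = 0.0872, sin(275 deg) = -0.9962
  joint[3] = (-5.4101, -1.7101) + 7.1 * (0.0872, -0.9962) = (-5.4101 + 0.6188, -1.7101 + -7.0730) = (-4.7913, -8.7831)
link 3: phi[3] = 110 + 130 + 35 + 50 = 325 deg
  cos(325 deg) = 0.8192, sin(325 deg) = -0.5736
  joint[4] = (-4.7913, -8.7831) + 11.1 * (0.8192, -0.5736) = (-4.7913 + 9.0926, -8.7831 + -6.3667) = (4.3013, -15.1498)
End effector: (4.3013, -15.1498)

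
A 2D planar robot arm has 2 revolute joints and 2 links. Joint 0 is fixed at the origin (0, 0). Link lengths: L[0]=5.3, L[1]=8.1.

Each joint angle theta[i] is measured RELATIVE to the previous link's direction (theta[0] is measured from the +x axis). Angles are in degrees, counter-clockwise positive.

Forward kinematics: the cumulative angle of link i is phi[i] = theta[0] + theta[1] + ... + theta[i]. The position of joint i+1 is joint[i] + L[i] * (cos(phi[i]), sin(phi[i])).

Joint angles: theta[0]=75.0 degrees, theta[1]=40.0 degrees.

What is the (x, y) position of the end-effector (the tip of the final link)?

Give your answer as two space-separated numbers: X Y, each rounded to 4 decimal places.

Answer: -2.0515 12.4605

Derivation:
joint[0] = (0.0000, 0.0000)  (base)
link 0: phi[0] = 75 = 75 deg
  cos(75 deg) = 0.2588, sin(75 deg) = 0.9659
  joint[1] = (0.0000, 0.0000) + 5.3 * (0.2588, 0.9659) = (0.0000 + 1.3717, 0.0000 + 5.1194) = (1.3717, 5.1194)
link 1: phi[1] = 75 + 40 = 115 deg
  cos(115 deg) = -0.4226, sin(115 deg) = 0.9063
  joint[2] = (1.3717, 5.1194) + 8.1 * (-0.4226, 0.9063) = (1.3717 + -3.4232, 5.1194 + 7.3411) = (-2.0515, 12.4605)
End effector: (-2.0515, 12.4605)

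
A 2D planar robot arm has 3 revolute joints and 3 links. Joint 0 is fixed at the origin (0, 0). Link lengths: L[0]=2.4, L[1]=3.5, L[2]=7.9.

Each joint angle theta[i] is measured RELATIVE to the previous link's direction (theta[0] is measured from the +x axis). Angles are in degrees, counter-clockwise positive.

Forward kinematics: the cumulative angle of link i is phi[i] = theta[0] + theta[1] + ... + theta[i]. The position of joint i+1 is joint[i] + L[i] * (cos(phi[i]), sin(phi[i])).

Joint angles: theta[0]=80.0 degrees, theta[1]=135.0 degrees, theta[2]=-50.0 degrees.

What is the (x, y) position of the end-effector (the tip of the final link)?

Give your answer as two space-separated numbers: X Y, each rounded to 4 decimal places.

joint[0] = (0.0000, 0.0000)  (base)
link 0: phi[0] = 80 = 80 deg
  cos(80 deg) = 0.1736, sin(80 deg) = 0.9848
  joint[1] = (0.0000, 0.0000) + 2.4 * (0.1736, 0.9848) = (0.0000 + 0.4168, 0.0000 + 2.3635) = (0.4168, 2.3635)
link 1: phi[1] = 80 + 135 = 215 deg
  cos(215 deg) = -0.8192, sin(215 deg) = -0.5736
  joint[2] = (0.4168, 2.3635) + 3.5 * (-0.8192, -0.5736) = (0.4168 + -2.8670, 2.3635 + -2.0075) = (-2.4503, 0.3560)
link 2: phi[2] = 80 + 135 + -50 = 165 deg
  cos(165 deg) = -0.9659, sin(165 deg) = 0.2588
  joint[3] = (-2.4503, 0.3560) + 7.9 * (-0.9659, 0.2588) = (-2.4503 + -7.6308, 0.3560 + 2.0447) = (-10.0811, 2.4007)
End effector: (-10.0811, 2.4007)

Answer: -10.0811 2.4007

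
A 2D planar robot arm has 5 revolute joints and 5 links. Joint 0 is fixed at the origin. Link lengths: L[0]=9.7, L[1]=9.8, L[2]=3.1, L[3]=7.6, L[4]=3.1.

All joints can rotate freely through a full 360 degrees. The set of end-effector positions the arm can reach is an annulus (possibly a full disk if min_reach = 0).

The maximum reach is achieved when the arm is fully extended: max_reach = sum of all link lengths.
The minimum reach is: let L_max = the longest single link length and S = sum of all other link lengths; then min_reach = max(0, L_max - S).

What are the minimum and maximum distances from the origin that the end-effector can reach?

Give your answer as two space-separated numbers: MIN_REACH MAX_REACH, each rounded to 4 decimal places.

Link lengths: [9.7, 9.8, 3.1, 7.6, 3.1]
max_reach = 9.7 + 9.8 + 3.1 + 7.6 + 3.1 = 33.3
L_max = max([9.7, 9.8, 3.1, 7.6, 3.1]) = 9.8
S (sum of others) = 33.3 - 9.8 = 23.5
min_reach = max(0, 9.8 - 23.5) = max(0, -13.7) = 0

Answer: 0.0000 33.3000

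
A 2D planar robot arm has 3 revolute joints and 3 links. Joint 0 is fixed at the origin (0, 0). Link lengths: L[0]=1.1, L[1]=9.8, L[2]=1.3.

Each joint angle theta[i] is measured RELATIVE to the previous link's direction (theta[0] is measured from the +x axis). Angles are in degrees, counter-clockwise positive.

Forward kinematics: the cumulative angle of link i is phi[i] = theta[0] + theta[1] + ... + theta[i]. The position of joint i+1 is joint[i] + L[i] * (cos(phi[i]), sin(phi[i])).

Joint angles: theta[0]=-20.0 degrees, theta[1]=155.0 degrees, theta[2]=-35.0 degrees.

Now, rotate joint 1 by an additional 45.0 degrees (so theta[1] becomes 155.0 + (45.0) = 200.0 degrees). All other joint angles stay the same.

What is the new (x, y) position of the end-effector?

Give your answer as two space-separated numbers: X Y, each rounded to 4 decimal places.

Answer: -9.8312 0.3694

Derivation:
joint[0] = (0.0000, 0.0000)  (base)
link 0: phi[0] = -20 = -20 deg
  cos(-20 deg) = 0.9397, sin(-20 deg) = -0.3420
  joint[1] = (0.0000, 0.0000) + 1.1 * (0.9397, -0.3420) = (0.0000 + 1.0337, 0.0000 + -0.3762) = (1.0337, -0.3762)
link 1: phi[1] = -20 + 200 = 180 deg
  cos(180 deg) = -1.0000, sin(180 deg) = 0.0000
  joint[2] = (1.0337, -0.3762) + 9.8 * (-1.0000, 0.0000) = (1.0337 + -9.8000, -0.3762 + 0.0000) = (-8.7663, -0.3762)
link 2: phi[2] = -20 + 200 + -35 = 145 deg
  cos(145 deg) = -0.8192, sin(145 deg) = 0.5736
  joint[3] = (-8.7663, -0.3762) + 1.3 * (-0.8192, 0.5736) = (-8.7663 + -1.0649, -0.3762 + 0.7456) = (-9.8312, 0.3694)
End effector: (-9.8312, 0.3694)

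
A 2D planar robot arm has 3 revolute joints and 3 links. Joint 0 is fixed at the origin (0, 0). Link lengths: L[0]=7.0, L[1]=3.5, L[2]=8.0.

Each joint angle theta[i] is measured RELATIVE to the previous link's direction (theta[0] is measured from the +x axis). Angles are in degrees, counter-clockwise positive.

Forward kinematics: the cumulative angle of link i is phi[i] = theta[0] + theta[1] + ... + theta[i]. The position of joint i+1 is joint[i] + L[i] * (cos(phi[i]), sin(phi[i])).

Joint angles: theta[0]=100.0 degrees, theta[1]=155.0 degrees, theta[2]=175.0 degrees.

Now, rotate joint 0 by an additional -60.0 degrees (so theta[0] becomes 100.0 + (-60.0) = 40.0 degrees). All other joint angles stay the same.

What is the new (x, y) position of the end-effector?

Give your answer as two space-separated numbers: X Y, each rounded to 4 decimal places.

Answer: 9.8600 4.9828

Derivation:
joint[0] = (0.0000, 0.0000)  (base)
link 0: phi[0] = 40 = 40 deg
  cos(40 deg) = 0.7660, sin(40 deg) = 0.6428
  joint[1] = (0.0000, 0.0000) + 7 * (0.7660, 0.6428) = (0.0000 + 5.3623, 0.0000 + 4.4995) = (5.3623, 4.4995)
link 1: phi[1] = 40 + 155 = 195 deg
  cos(195 deg) = -0.9659, sin(195 deg) = -0.2588
  joint[2] = (5.3623, 4.4995) + 3.5 * (-0.9659, -0.2588) = (5.3623 + -3.3807, 4.4995 + -0.9059) = (1.9816, 3.5936)
link 2: phi[2] = 40 + 155 + 175 = 370 deg
  cos(370 deg) = 0.9848, sin(370 deg) = 0.1736
  joint[3] = (1.9816, 3.5936) + 8 * (0.9848, 0.1736) = (1.9816 + 7.8785, 3.5936 + 1.3892) = (9.8600, 4.9828)
End effector: (9.8600, 4.9828)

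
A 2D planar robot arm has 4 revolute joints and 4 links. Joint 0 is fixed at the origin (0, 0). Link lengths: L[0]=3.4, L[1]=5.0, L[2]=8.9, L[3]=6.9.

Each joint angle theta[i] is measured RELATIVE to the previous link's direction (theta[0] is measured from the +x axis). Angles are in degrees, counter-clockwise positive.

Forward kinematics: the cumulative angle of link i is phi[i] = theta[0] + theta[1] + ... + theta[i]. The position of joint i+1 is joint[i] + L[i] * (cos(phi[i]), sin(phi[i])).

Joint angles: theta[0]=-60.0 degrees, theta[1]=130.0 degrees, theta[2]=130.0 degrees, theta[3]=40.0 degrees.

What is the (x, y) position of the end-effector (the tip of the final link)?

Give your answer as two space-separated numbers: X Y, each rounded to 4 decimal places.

Answer: -8.4032 -7.2656

Derivation:
joint[0] = (0.0000, 0.0000)  (base)
link 0: phi[0] = -60 = -60 deg
  cos(-60 deg) = 0.5000, sin(-60 deg) = -0.8660
  joint[1] = (0.0000, 0.0000) + 3.4 * (0.5000, -0.8660) = (0.0000 + 1.7000, 0.0000 + -2.9445) = (1.7000, -2.9445)
link 1: phi[1] = -60 + 130 = 70 deg
  cos(70 deg) = 0.3420, sin(70 deg) = 0.9397
  joint[2] = (1.7000, -2.9445) + 5 * (0.3420, 0.9397) = (1.7000 + 1.7101, -2.9445 + 4.6985) = (3.4101, 1.7540)
link 2: phi[2] = -60 + 130 + 130 = 200 deg
  cos(200 deg) = -0.9397, sin(200 deg) = -0.3420
  joint[3] = (3.4101, 1.7540) + 8.9 * (-0.9397, -0.3420) = (3.4101 + -8.3633, 1.7540 + -3.0440) = (-4.9532, -1.2900)
link 3: phi[3] = -60 + 130 + 130 + 40 = 240 deg
  cos(240 deg) = -0.5000, sin(240 deg) = -0.8660
  joint[4] = (-4.9532, -1.2900) + 6.9 * (-0.5000, -0.8660) = (-4.9532 + -3.4500, -1.2900 + -5.9756) = (-8.4032, -7.2656)
End effector: (-8.4032, -7.2656)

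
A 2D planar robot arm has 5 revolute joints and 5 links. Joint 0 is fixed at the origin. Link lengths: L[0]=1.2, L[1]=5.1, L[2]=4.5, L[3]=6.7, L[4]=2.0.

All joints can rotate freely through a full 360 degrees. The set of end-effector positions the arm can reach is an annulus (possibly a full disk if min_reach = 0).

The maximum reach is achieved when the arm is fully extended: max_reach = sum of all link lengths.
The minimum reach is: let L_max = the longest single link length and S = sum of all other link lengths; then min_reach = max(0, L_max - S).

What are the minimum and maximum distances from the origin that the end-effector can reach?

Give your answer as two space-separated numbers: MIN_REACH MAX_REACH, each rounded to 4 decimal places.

Link lengths: [1.2, 5.1, 4.5, 6.7, 2.0]
max_reach = 1.2 + 5.1 + 4.5 + 6.7 + 2 = 19.5
L_max = max([1.2, 5.1, 4.5, 6.7, 2.0]) = 6.7
S (sum of others) = 19.5 - 6.7 = 12.8
min_reach = max(0, 6.7 - 12.8) = max(0, -6.1) = 0

Answer: 0.0000 19.5000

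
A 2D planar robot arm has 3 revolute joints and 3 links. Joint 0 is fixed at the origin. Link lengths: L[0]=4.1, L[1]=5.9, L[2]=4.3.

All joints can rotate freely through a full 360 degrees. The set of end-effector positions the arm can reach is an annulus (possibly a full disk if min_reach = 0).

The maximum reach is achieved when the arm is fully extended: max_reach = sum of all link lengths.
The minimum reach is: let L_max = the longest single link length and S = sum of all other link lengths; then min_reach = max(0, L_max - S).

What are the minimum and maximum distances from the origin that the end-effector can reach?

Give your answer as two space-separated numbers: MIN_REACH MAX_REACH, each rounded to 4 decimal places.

Link lengths: [4.1, 5.9, 4.3]
max_reach = 4.1 + 5.9 + 4.3 = 14.3
L_max = max([4.1, 5.9, 4.3]) = 5.9
S (sum of others) = 14.3 - 5.9 = 8.4
min_reach = max(0, 5.9 - 8.4) = max(0, -2.5) = 0

Answer: 0.0000 14.3000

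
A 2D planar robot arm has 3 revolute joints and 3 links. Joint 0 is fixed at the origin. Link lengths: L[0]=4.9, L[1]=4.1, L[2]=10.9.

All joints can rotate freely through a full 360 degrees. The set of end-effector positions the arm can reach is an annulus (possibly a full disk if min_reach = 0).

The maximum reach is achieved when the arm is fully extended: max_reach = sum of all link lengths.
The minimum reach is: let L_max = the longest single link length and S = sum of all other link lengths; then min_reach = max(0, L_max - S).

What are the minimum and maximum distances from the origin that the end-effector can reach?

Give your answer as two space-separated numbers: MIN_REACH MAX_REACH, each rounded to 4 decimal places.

Link lengths: [4.9, 4.1, 10.9]
max_reach = 4.9 + 4.1 + 10.9 = 19.9
L_max = max([4.9, 4.1, 10.9]) = 10.9
S (sum of others) = 19.9 - 10.9 = 9
min_reach = max(0, 10.9 - 9) = max(0, 1.9) = 1.9

Answer: 1.9000 19.9000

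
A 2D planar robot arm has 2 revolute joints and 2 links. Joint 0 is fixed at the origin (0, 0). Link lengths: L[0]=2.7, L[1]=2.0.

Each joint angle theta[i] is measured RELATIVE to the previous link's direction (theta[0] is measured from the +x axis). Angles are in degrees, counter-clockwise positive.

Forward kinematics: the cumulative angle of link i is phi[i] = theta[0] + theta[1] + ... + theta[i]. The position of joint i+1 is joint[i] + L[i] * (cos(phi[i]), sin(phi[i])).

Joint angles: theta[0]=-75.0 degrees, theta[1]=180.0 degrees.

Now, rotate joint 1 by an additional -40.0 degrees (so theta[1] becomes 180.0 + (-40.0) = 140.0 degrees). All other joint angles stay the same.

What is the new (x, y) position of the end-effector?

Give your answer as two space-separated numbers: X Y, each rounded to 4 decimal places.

joint[0] = (0.0000, 0.0000)  (base)
link 0: phi[0] = -75 = -75 deg
  cos(-75 deg) = 0.2588, sin(-75 deg) = -0.9659
  joint[1] = (0.0000, 0.0000) + 2.7 * (0.2588, -0.9659) = (0.0000 + 0.6988, 0.0000 + -2.6080) = (0.6988, -2.6080)
link 1: phi[1] = -75 + 140 = 65 deg
  cos(65 deg) = 0.4226, sin(65 deg) = 0.9063
  joint[2] = (0.6988, -2.6080) + 2 * (0.4226, 0.9063) = (0.6988 + 0.8452, -2.6080 + 1.8126) = (1.5440, -0.7954)
End effector: (1.5440, -0.7954)

Answer: 1.5440 -0.7954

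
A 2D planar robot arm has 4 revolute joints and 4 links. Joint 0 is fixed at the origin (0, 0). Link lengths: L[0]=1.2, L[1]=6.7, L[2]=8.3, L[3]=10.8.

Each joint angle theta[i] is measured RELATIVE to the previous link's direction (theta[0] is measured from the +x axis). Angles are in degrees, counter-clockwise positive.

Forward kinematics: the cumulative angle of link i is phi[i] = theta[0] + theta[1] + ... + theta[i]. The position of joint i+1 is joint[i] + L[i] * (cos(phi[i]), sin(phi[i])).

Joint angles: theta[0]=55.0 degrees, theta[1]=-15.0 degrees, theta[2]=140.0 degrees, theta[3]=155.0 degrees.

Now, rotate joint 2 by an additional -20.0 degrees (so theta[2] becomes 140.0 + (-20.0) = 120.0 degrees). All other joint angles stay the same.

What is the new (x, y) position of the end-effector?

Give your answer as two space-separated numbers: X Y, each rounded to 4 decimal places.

joint[0] = (0.0000, 0.0000)  (base)
link 0: phi[0] = 55 = 55 deg
  cos(55 deg) = 0.5736, sin(55 deg) = 0.8192
  joint[1] = (0.0000, 0.0000) + 1.2 * (0.5736, 0.8192) = (0.0000 + 0.6883, 0.0000 + 0.9830) = (0.6883, 0.9830)
link 1: phi[1] = 55 + -15 = 40 deg
  cos(40 deg) = 0.7660, sin(40 deg) = 0.6428
  joint[2] = (0.6883, 0.9830) + 6.7 * (0.7660, 0.6428) = (0.6883 + 5.1325, 0.9830 + 4.3067) = (5.8208, 5.2897)
link 2: phi[2] = 55 + -15 + 120 = 160 deg
  cos(160 deg) = -0.9397, sin(160 deg) = 0.3420
  joint[3] = (5.8208, 5.2897) + 8.3 * (-0.9397, 0.3420) = (5.8208 + -7.7994, 5.2897 + 2.8388) = (-1.9787, 8.1284)
link 3: phi[3] = 55 + -15 + 120 + 155 = 315 deg
  cos(315 deg) = 0.7071, sin(315 deg) = -0.7071
  joint[4] = (-1.9787, 8.1284) + 10.8 * (0.7071, -0.7071) = (-1.9787 + 7.6368, 8.1284 + -7.6368) = (5.6581, 0.4917)
End effector: (5.6581, 0.4917)

Answer: 5.6581 0.4917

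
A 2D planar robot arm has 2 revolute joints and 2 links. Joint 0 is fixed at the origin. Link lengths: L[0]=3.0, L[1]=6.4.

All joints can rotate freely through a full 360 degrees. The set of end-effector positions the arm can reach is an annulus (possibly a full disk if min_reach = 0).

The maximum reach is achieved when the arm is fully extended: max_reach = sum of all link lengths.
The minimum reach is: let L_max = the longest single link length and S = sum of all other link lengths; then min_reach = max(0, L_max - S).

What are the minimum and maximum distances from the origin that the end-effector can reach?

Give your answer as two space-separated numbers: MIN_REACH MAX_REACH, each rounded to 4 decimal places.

Answer: 3.4000 9.4000

Derivation:
Link lengths: [3.0, 6.4]
max_reach = 3 + 6.4 = 9.4
L_max = max([3.0, 6.4]) = 6.4
S (sum of others) = 9.4 - 6.4 = 3
min_reach = max(0, 6.4 - 3) = max(0, 3.4) = 3.4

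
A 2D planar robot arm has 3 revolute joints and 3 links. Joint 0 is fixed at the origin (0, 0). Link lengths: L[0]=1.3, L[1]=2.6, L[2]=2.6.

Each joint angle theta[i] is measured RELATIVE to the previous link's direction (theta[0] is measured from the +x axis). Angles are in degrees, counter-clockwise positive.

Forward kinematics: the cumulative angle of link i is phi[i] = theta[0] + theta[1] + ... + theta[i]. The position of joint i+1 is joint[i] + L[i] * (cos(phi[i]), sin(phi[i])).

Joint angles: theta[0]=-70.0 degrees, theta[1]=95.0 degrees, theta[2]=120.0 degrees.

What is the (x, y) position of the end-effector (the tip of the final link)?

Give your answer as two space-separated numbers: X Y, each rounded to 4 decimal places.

joint[0] = (0.0000, 0.0000)  (base)
link 0: phi[0] = -70 = -70 deg
  cos(-70 deg) = 0.3420, sin(-70 deg) = -0.9397
  joint[1] = (0.0000, 0.0000) + 1.3 * (0.3420, -0.9397) = (0.0000 + 0.4446, 0.0000 + -1.2216) = (0.4446, -1.2216)
link 1: phi[1] = -70 + 95 = 25 deg
  cos(25 deg) = 0.9063, sin(25 deg) = 0.4226
  joint[2] = (0.4446, -1.2216) + 2.6 * (0.9063, 0.4226) = (0.4446 + 2.3564, -1.2216 + 1.0988) = (2.8010, -0.1228)
link 2: phi[2] = -70 + 95 + 120 = 145 deg
  cos(145 deg) = -0.8192, sin(145 deg) = 0.5736
  joint[3] = (2.8010, -0.1228) + 2.6 * (-0.8192, 0.5736) = (2.8010 + -2.1298, -0.1228 + 1.4913) = (0.6712, 1.3685)
End effector: (0.6712, 1.3685)

Answer: 0.6712 1.3685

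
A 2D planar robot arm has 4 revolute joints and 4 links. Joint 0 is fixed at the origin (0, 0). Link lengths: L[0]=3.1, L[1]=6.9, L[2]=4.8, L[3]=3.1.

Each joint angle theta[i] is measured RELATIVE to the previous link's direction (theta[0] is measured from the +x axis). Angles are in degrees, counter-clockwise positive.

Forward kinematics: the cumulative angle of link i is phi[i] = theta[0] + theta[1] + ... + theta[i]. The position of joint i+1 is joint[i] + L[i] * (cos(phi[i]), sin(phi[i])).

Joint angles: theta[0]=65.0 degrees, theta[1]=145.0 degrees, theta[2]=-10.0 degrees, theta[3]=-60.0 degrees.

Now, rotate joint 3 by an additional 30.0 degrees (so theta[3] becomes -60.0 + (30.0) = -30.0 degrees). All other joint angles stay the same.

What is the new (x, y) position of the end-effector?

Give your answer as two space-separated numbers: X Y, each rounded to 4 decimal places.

Answer: -12.2289 -1.7438

Derivation:
joint[0] = (0.0000, 0.0000)  (base)
link 0: phi[0] = 65 = 65 deg
  cos(65 deg) = 0.4226, sin(65 deg) = 0.9063
  joint[1] = (0.0000, 0.0000) + 3.1 * (0.4226, 0.9063) = (0.0000 + 1.3101, 0.0000 + 2.8096) = (1.3101, 2.8096)
link 1: phi[1] = 65 + 145 = 210 deg
  cos(210 deg) = -0.8660, sin(210 deg) = -0.5000
  joint[2] = (1.3101, 2.8096) + 6.9 * (-0.8660, -0.5000) = (1.3101 + -5.9756, 2.8096 + -3.4500) = (-4.6655, -0.6404)
link 2: phi[2] = 65 + 145 + -10 = 200 deg
  cos(200 deg) = -0.9397, sin(200 deg) = -0.3420
  joint[3] = (-4.6655, -0.6404) + 4.8 * (-0.9397, -0.3420) = (-4.6655 + -4.5105, -0.6404 + -1.6417) = (-9.1760, -2.2821)
link 3: phi[3] = 65 + 145 + -10 + -30 = 170 deg
  cos(170 deg) = -0.9848, sin(170 deg) = 0.1736
  joint[4] = (-9.1760, -2.2821) + 3.1 * (-0.9848, 0.1736) = (-9.1760 + -3.0529, -2.2821 + 0.5383) = (-12.2289, -1.7438)
End effector: (-12.2289, -1.7438)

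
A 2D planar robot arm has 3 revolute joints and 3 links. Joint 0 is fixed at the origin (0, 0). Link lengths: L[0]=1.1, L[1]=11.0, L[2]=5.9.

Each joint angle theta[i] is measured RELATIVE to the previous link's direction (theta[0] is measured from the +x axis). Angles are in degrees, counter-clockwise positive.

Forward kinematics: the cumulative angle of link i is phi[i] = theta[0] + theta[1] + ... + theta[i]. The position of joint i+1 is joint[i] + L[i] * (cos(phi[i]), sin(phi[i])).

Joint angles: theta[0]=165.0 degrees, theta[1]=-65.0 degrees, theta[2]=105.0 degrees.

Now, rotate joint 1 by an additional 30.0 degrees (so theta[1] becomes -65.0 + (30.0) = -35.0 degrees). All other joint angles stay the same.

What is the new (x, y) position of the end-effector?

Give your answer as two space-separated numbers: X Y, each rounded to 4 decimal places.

joint[0] = (0.0000, 0.0000)  (base)
link 0: phi[0] = 165 = 165 deg
  cos(165 deg) = -0.9659, sin(165 deg) = 0.2588
  joint[1] = (0.0000, 0.0000) + 1.1 * (-0.9659, 0.2588) = (0.0000 + -1.0625, 0.0000 + 0.2847) = (-1.0625, 0.2847)
link 1: phi[1] = 165 + -35 = 130 deg
  cos(130 deg) = -0.6428, sin(130 deg) = 0.7660
  joint[2] = (-1.0625, 0.2847) + 11 * (-0.6428, 0.7660) = (-1.0625 + -7.0707, 0.2847 + 8.4265) = (-8.1332, 8.7112)
link 2: phi[2] = 165 + -35 + 105 = 235 deg
  cos(235 deg) = -0.5736, sin(235 deg) = -0.8192
  joint[3] = (-8.1332, 8.7112) + 5.9 * (-0.5736, -0.8192) = (-8.1332 + -3.3841, 8.7112 + -4.8330) = (-11.5173, 3.8782)
End effector: (-11.5173, 3.8782)

Answer: -11.5173 3.8782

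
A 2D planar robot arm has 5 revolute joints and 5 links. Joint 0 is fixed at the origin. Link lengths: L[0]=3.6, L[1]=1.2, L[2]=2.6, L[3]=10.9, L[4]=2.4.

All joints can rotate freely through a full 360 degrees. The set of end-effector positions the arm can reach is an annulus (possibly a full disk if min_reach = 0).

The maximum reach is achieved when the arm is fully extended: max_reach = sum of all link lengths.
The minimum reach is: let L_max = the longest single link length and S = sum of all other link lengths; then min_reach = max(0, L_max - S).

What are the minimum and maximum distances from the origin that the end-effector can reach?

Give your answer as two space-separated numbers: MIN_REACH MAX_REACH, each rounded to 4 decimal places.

Answer: 1.1000 20.7000

Derivation:
Link lengths: [3.6, 1.2, 2.6, 10.9, 2.4]
max_reach = 3.6 + 1.2 + 2.6 + 10.9 + 2.4 = 20.7
L_max = max([3.6, 1.2, 2.6, 10.9, 2.4]) = 10.9
S (sum of others) = 20.7 - 10.9 = 9.8
min_reach = max(0, 10.9 - 9.8) = max(0, 1.1) = 1.1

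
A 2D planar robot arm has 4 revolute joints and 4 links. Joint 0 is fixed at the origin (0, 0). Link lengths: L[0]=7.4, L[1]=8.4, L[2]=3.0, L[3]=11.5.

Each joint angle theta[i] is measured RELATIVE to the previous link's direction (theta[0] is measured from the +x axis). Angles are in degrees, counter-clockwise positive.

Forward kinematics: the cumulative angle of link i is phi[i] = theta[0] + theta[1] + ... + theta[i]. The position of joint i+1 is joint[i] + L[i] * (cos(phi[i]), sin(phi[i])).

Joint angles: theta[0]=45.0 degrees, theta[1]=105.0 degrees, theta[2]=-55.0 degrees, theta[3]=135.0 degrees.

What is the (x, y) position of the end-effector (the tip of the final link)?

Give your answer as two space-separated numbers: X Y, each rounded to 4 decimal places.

joint[0] = (0.0000, 0.0000)  (base)
link 0: phi[0] = 45 = 45 deg
  cos(45 deg) = 0.7071, sin(45 deg) = 0.7071
  joint[1] = (0.0000, 0.0000) + 7.4 * (0.7071, 0.7071) = (0.0000 + 5.2326, 0.0000 + 5.2326) = (5.2326, 5.2326)
link 1: phi[1] = 45 + 105 = 150 deg
  cos(150 deg) = -0.8660, sin(150 deg) = 0.5000
  joint[2] = (5.2326, 5.2326) + 8.4 * (-0.8660, 0.5000) = (5.2326 + -7.2746, 5.2326 + 4.2000) = (-2.0420, 9.4326)
link 2: phi[2] = 45 + 105 + -55 = 95 deg
  cos(95 deg) = -0.0872, sin(95 deg) = 0.9962
  joint[3] = (-2.0420, 9.4326) + 3 * (-0.0872, 0.9962) = (-2.0420 + -0.2615, 9.4326 + 2.9886) = (-2.3035, 12.4212)
link 3: phi[3] = 45 + 105 + -55 + 135 = 230 deg
  cos(230 deg) = -0.6428, sin(230 deg) = -0.7660
  joint[4] = (-2.3035, 12.4212) + 11.5 * (-0.6428, -0.7660) = (-2.3035 + -7.3921, 12.4212 + -8.8095) = (-9.6955, 3.6117)
End effector: (-9.6955, 3.6117)

Answer: -9.6955 3.6117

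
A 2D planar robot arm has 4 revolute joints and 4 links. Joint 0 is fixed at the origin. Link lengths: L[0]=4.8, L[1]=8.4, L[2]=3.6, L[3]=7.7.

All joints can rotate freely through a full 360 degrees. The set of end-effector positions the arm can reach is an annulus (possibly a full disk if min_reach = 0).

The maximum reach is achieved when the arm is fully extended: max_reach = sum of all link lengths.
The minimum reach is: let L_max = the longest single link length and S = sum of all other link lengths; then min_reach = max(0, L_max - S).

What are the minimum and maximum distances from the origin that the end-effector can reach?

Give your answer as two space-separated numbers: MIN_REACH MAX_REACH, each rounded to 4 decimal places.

Link lengths: [4.8, 8.4, 3.6, 7.7]
max_reach = 4.8 + 8.4 + 3.6 + 7.7 = 24.5
L_max = max([4.8, 8.4, 3.6, 7.7]) = 8.4
S (sum of others) = 24.5 - 8.4 = 16.1
min_reach = max(0, 8.4 - 16.1) = max(0, -7.7) = 0

Answer: 0.0000 24.5000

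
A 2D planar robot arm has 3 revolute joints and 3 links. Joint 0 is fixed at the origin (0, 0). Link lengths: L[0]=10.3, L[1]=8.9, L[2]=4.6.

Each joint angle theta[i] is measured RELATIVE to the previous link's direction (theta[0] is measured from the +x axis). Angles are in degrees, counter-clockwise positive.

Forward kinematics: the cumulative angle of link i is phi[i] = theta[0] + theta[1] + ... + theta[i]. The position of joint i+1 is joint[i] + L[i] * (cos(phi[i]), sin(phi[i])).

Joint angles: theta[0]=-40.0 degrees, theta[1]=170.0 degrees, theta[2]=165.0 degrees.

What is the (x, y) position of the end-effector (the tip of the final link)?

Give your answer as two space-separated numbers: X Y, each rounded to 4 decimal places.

joint[0] = (0.0000, 0.0000)  (base)
link 0: phi[0] = -40 = -40 deg
  cos(-40 deg) = 0.7660, sin(-40 deg) = -0.6428
  joint[1] = (0.0000, 0.0000) + 10.3 * (0.7660, -0.6428) = (0.0000 + 7.8903, 0.0000 + -6.6207) = (7.8903, -6.6207)
link 1: phi[1] = -40 + 170 = 130 deg
  cos(130 deg) = -0.6428, sin(130 deg) = 0.7660
  joint[2] = (7.8903, -6.6207) + 8.9 * (-0.6428, 0.7660) = (7.8903 + -5.7208, -6.6207 + 6.8178) = (2.1694, 0.1971)
link 2: phi[2] = -40 + 170 + 165 = 295 deg
  cos(295 deg) = 0.4226, sin(295 deg) = -0.9063
  joint[3] = (2.1694, 0.1971) + 4.6 * (0.4226, -0.9063) = (2.1694 + 1.9440, 0.1971 + -4.1690) = (4.1135, -3.9719)
End effector: (4.1135, -3.9719)

Answer: 4.1135 -3.9719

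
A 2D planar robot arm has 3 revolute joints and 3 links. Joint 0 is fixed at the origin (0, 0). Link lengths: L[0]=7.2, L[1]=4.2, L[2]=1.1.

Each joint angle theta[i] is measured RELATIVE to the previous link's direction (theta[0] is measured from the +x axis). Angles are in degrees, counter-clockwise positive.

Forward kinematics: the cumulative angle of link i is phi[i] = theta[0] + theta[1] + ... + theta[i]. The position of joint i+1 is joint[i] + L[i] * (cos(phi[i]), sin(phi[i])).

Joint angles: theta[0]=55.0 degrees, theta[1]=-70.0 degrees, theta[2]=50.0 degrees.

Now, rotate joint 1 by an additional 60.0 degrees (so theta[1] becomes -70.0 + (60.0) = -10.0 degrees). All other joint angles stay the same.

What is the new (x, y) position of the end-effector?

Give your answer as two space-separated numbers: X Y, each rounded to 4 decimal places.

Answer: 7.0037 9.9636

Derivation:
joint[0] = (0.0000, 0.0000)  (base)
link 0: phi[0] = 55 = 55 deg
  cos(55 deg) = 0.5736, sin(55 deg) = 0.8192
  joint[1] = (0.0000, 0.0000) + 7.2 * (0.5736, 0.8192) = (0.0000 + 4.1298, 0.0000 + 5.8979) = (4.1298, 5.8979)
link 1: phi[1] = 55 + -10 = 45 deg
  cos(45 deg) = 0.7071, sin(45 deg) = 0.7071
  joint[2] = (4.1298, 5.8979) + 4.2 * (0.7071, 0.7071) = (4.1298 + 2.9698, 5.8979 + 2.9698) = (7.0996, 8.8677)
link 2: phi[2] = 55 + -10 + 50 = 95 deg
  cos(95 deg) = -0.0872, sin(95 deg) = 0.9962
  joint[3] = (7.0996, 8.8677) + 1.1 * (-0.0872, 0.9962) = (7.0996 + -0.0959, 8.8677 + 1.0958) = (7.0037, 9.9636)
End effector: (7.0037, 9.9636)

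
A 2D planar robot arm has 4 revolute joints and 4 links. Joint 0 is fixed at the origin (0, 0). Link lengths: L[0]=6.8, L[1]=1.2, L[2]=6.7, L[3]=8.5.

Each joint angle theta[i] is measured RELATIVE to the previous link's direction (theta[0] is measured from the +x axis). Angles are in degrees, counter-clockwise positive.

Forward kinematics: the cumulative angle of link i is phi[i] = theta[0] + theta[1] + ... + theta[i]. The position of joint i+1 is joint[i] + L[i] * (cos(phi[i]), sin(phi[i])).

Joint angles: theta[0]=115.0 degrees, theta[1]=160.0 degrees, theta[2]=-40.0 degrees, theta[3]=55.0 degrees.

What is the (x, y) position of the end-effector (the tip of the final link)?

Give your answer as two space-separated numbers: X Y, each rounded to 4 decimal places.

joint[0] = (0.0000, 0.0000)  (base)
link 0: phi[0] = 115 = 115 deg
  cos(115 deg) = -0.4226, sin(115 deg) = 0.9063
  joint[1] = (0.0000, 0.0000) + 6.8 * (-0.4226, 0.9063) = (0.0000 + -2.8738, 0.0000 + 6.1629) = (-2.8738, 6.1629)
link 1: phi[1] = 115 + 160 = 275 deg
  cos(275 deg) = 0.0872, sin(275 deg) = -0.9962
  joint[2] = (-2.8738, 6.1629) + 1.2 * (0.0872, -0.9962) = (-2.8738 + 0.1046, 6.1629 + -1.1954) = (-2.7692, 4.9675)
link 2: phi[2] = 115 + 160 + -40 = 235 deg
  cos(235 deg) = -0.5736, sin(235 deg) = -0.8192
  joint[3] = (-2.7692, 4.9675) + 6.7 * (-0.5736, -0.8192) = (-2.7692 + -3.8430, 4.9675 + -5.4883) = (-6.6122, -0.5209)
link 3: phi[3] = 115 + 160 + -40 + 55 = 290 deg
  cos(290 deg) = 0.3420, sin(290 deg) = -0.9397
  joint[4] = (-6.6122, -0.5209) + 8.5 * (0.3420, -0.9397) = (-6.6122 + 2.9072, -0.5209 + -7.9874) = (-3.7050, -8.5082)
End effector: (-3.7050, -8.5082)

Answer: -3.7050 -8.5082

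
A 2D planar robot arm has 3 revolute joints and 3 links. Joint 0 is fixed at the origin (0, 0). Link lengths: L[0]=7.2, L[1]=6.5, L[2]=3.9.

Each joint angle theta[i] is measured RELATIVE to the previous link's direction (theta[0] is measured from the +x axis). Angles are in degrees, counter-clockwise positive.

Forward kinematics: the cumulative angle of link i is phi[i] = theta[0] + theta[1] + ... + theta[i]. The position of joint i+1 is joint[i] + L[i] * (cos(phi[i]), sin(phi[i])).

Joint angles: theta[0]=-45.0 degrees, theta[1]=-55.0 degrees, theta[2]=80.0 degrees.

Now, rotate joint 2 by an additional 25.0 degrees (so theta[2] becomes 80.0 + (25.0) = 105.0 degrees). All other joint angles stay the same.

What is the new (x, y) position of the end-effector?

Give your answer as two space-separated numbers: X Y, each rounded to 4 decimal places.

joint[0] = (0.0000, 0.0000)  (base)
link 0: phi[0] = -45 = -45 deg
  cos(-45 deg) = 0.7071, sin(-45 deg) = -0.7071
  joint[1] = (0.0000, 0.0000) + 7.2 * (0.7071, -0.7071) = (0.0000 + 5.0912, 0.0000 + -5.0912) = (5.0912, -5.0912)
link 1: phi[1] = -45 + -55 = -100 deg
  cos(-100 deg) = -0.1736, sin(-100 deg) = -0.9848
  joint[2] = (5.0912, -5.0912) + 6.5 * (-0.1736, -0.9848) = (5.0912 + -1.1287, -5.0912 + -6.4013) = (3.9625, -11.4924)
link 2: phi[2] = -45 + -55 + 105 = 5 deg
  cos(5 deg) = 0.9962, sin(5 deg) = 0.0872
  joint[3] = (3.9625, -11.4924) + 3.9 * (0.9962, 0.0872) = (3.9625 + 3.8852, -11.4924 + 0.3399) = (7.8476, -11.1525)
End effector: (7.8476, -11.1525)

Answer: 7.8476 -11.1525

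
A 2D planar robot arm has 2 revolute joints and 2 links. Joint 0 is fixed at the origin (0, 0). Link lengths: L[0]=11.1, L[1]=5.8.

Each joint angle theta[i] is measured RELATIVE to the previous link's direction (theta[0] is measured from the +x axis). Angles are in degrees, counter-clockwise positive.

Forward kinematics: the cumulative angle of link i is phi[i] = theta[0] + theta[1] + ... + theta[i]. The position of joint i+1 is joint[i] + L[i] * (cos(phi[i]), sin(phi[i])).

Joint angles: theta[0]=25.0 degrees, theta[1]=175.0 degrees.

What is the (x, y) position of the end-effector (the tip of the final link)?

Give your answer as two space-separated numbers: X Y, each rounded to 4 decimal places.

joint[0] = (0.0000, 0.0000)  (base)
link 0: phi[0] = 25 = 25 deg
  cos(25 deg) = 0.9063, sin(25 deg) = 0.4226
  joint[1] = (0.0000, 0.0000) + 11.1 * (0.9063, 0.4226) = (0.0000 + 10.0600, 0.0000 + 4.6911) = (10.0600, 4.6911)
link 1: phi[1] = 25 + 175 = 200 deg
  cos(200 deg) = -0.9397, sin(200 deg) = -0.3420
  joint[2] = (10.0600, 4.6911) + 5.8 * (-0.9397, -0.3420) = (10.0600 + -5.4502, 4.6911 + -1.9837) = (4.6098, 2.7073)
End effector: (4.6098, 2.7073)

Answer: 4.6098 2.7073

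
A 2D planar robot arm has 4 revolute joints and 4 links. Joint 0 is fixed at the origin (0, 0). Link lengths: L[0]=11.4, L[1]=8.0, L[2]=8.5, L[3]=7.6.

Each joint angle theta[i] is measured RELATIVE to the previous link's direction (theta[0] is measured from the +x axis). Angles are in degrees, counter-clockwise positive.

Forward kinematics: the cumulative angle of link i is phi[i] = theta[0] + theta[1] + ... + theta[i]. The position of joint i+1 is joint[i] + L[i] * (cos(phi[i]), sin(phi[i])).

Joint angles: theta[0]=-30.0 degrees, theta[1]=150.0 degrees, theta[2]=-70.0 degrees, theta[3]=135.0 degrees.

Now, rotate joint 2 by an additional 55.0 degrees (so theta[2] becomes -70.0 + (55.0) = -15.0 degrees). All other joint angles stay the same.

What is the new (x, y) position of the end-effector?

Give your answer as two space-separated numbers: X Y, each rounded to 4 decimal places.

Answer: -0.1273 2.8568

Derivation:
joint[0] = (0.0000, 0.0000)  (base)
link 0: phi[0] = -30 = -30 deg
  cos(-30 deg) = 0.8660, sin(-30 deg) = -0.5000
  joint[1] = (0.0000, 0.0000) + 11.4 * (0.8660, -0.5000) = (0.0000 + 9.8727, 0.0000 + -5.7000) = (9.8727, -5.7000)
link 1: phi[1] = -30 + 150 = 120 deg
  cos(120 deg) = -0.5000, sin(120 deg) = 0.8660
  joint[2] = (9.8727, -5.7000) + 8 * (-0.5000, 0.8660) = (9.8727 + -4.0000, -5.7000 + 6.9282) = (5.8727, 1.2282)
link 2: phi[2] = -30 + 150 + -15 = 105 deg
  cos(105 deg) = -0.2588, sin(105 deg) = 0.9659
  joint[3] = (5.8727, 1.2282) + 8.5 * (-0.2588, 0.9659) = (5.8727 + -2.2000, 1.2282 + 8.2104) = (3.6727, 9.4386)
link 3: phi[3] = -30 + 150 + -15 + 135 = 240 deg
  cos(240 deg) = -0.5000, sin(240 deg) = -0.8660
  joint[4] = (3.6727, 9.4386) + 7.6 * (-0.5000, -0.8660) = (3.6727 + -3.8000, 9.4386 + -6.5818) = (-0.1273, 2.8568)
End effector: (-0.1273, 2.8568)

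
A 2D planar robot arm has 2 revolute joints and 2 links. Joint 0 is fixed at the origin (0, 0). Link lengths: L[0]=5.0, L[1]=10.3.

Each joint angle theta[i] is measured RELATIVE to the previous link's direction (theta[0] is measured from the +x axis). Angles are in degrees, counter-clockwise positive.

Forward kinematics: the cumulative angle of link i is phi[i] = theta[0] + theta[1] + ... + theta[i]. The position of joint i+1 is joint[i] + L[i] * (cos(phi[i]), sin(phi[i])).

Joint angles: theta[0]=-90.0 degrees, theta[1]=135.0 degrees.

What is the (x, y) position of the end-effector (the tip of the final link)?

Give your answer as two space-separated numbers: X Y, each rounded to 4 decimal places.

joint[0] = (0.0000, 0.0000)  (base)
link 0: phi[0] = -90 = -90 deg
  cos(-90 deg) = 0.0000, sin(-90 deg) = -1.0000
  joint[1] = (0.0000, 0.0000) + 5 * (0.0000, -1.0000) = (0.0000 + 0.0000, 0.0000 + -5.0000) = (0.0000, -5.0000)
link 1: phi[1] = -90 + 135 = 45 deg
  cos(45 deg) = 0.7071, sin(45 deg) = 0.7071
  joint[2] = (0.0000, -5.0000) + 10.3 * (0.7071, 0.7071) = (0.0000 + 7.2832, -5.0000 + 7.2832) = (7.2832, 2.2832)
End effector: (7.2832, 2.2832)

Answer: 7.2832 2.2832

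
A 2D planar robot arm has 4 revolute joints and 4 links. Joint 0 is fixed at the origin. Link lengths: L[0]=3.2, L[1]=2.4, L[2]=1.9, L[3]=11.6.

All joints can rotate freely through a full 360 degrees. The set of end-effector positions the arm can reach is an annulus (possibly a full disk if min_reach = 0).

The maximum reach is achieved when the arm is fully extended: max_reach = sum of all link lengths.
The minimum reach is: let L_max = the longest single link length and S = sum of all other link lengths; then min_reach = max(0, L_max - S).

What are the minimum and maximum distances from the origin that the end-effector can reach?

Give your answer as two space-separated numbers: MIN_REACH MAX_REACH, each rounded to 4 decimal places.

Answer: 4.1000 19.1000

Derivation:
Link lengths: [3.2, 2.4, 1.9, 11.6]
max_reach = 3.2 + 2.4 + 1.9 + 11.6 = 19.1
L_max = max([3.2, 2.4, 1.9, 11.6]) = 11.6
S (sum of others) = 19.1 - 11.6 = 7.5
min_reach = max(0, 11.6 - 7.5) = max(0, 4.1) = 4.1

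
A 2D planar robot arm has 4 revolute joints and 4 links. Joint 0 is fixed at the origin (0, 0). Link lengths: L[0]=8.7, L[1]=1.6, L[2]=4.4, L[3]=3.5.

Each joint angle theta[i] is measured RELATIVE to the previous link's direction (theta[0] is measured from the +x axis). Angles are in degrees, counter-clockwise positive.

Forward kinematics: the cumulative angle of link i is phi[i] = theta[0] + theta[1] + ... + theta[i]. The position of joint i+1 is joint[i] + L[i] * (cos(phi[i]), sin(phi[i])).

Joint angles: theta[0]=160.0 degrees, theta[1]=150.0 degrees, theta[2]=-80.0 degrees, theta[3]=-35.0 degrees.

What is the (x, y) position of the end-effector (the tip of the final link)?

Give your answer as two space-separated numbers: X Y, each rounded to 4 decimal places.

joint[0] = (0.0000, 0.0000)  (base)
link 0: phi[0] = 160 = 160 deg
  cos(160 deg) = -0.9397, sin(160 deg) = 0.3420
  joint[1] = (0.0000, 0.0000) + 8.7 * (-0.9397, 0.3420) = (0.0000 + -8.1753, 0.0000 + 2.9756) = (-8.1753, 2.9756)
link 1: phi[1] = 160 + 150 = 310 deg
  cos(310 deg) = 0.6428, sin(310 deg) = -0.7660
  joint[2] = (-8.1753, 2.9756) + 1.6 * (0.6428, -0.7660) = (-8.1753 + 1.0285, 2.9756 + -1.2257) = (-7.1469, 1.7499)
link 2: phi[2] = 160 + 150 + -80 = 230 deg
  cos(230 deg) = -0.6428, sin(230 deg) = -0.7660
  joint[3] = (-7.1469, 1.7499) + 4.4 * (-0.6428, -0.7660) = (-7.1469 + -2.8283, 1.7499 + -3.3706) = (-9.9751, -1.6207)
link 3: phi[3] = 160 + 150 + -80 + -35 = 195 deg
  cos(195 deg) = -0.9659, sin(195 deg) = -0.2588
  joint[4] = (-9.9751, -1.6207) + 3.5 * (-0.9659, -0.2588) = (-9.9751 + -3.3807, -1.6207 + -0.9059) = (-13.3559, -2.5266)
End effector: (-13.3559, -2.5266)

Answer: -13.3559 -2.5266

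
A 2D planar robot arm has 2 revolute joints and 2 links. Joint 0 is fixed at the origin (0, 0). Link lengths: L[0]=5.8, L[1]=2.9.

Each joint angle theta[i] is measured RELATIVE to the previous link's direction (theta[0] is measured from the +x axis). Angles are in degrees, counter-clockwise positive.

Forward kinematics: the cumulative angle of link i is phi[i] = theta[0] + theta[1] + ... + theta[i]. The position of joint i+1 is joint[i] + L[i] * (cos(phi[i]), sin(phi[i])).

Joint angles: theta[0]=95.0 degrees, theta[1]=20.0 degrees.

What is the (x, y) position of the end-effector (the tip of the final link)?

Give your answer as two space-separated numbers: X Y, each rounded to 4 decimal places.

Answer: -1.7311 8.4062

Derivation:
joint[0] = (0.0000, 0.0000)  (base)
link 0: phi[0] = 95 = 95 deg
  cos(95 deg) = -0.0872, sin(95 deg) = 0.9962
  joint[1] = (0.0000, 0.0000) + 5.8 * (-0.0872, 0.9962) = (0.0000 + -0.5055, 0.0000 + 5.7779) = (-0.5055, 5.7779)
link 1: phi[1] = 95 + 20 = 115 deg
  cos(115 deg) = -0.4226, sin(115 deg) = 0.9063
  joint[2] = (-0.5055, 5.7779) + 2.9 * (-0.4226, 0.9063) = (-0.5055 + -1.2256, 5.7779 + 2.6283) = (-1.7311, 8.4062)
End effector: (-1.7311, 8.4062)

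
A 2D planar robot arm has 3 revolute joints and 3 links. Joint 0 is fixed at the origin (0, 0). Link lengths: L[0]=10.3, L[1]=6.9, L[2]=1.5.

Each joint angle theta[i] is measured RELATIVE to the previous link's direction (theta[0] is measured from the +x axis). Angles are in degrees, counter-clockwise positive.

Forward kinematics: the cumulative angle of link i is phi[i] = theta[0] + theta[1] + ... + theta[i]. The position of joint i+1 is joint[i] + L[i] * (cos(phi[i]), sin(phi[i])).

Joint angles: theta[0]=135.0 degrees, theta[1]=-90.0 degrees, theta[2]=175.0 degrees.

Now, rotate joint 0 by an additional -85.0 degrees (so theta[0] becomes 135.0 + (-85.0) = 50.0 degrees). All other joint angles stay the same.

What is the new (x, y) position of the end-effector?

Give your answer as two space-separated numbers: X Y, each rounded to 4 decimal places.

Answer: 10.8458 4.5157

Derivation:
joint[0] = (0.0000, 0.0000)  (base)
link 0: phi[0] = 50 = 50 deg
  cos(50 deg) = 0.6428, sin(50 deg) = 0.7660
  joint[1] = (0.0000, 0.0000) + 10.3 * (0.6428, 0.7660) = (0.0000 + 6.6207, 0.0000 + 7.8903) = (6.6207, 7.8903)
link 1: phi[1] = 50 + -90 = -40 deg
  cos(-40 deg) = 0.7660, sin(-40 deg) = -0.6428
  joint[2] = (6.6207, 7.8903) + 6.9 * (0.7660, -0.6428) = (6.6207 + 5.2857, 7.8903 + -4.4352) = (11.9064, 3.4550)
link 2: phi[2] = 50 + -90 + 175 = 135 deg
  cos(135 deg) = -0.7071, sin(135 deg) = 0.7071
  joint[3] = (11.9064, 3.4550) + 1.5 * (-0.7071, 0.7071) = (11.9064 + -1.0607, 3.4550 + 1.0607) = (10.8458, 4.5157)
End effector: (10.8458, 4.5157)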